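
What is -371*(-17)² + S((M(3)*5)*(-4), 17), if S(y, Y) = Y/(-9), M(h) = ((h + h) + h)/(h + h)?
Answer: -964988/9 ≈ -1.0722e+5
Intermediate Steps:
M(h) = 3/2 (M(h) = (2*h + h)/((2*h)) = (3*h)*(1/(2*h)) = 3/2)
S(y, Y) = -Y/9 (S(y, Y) = Y*(-⅑) = -Y/9)
-371*(-17)² + S((M(3)*5)*(-4), 17) = -371*(-17)² - ⅑*17 = -371*289 - 17/9 = -107219 - 17/9 = -964988/9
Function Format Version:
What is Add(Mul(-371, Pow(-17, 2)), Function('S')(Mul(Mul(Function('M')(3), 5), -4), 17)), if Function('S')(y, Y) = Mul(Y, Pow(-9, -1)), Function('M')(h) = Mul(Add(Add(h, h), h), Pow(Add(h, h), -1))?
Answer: Rational(-964988, 9) ≈ -1.0722e+5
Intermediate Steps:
Function('M')(h) = Rational(3, 2) (Function('M')(h) = Mul(Add(Mul(2, h), h), Pow(Mul(2, h), -1)) = Mul(Mul(3, h), Mul(Rational(1, 2), Pow(h, -1))) = Rational(3, 2))
Function('S')(y, Y) = Mul(Rational(-1, 9), Y) (Function('S')(y, Y) = Mul(Y, Rational(-1, 9)) = Mul(Rational(-1, 9), Y))
Add(Mul(-371, Pow(-17, 2)), Function('S')(Mul(Mul(Function('M')(3), 5), -4), 17)) = Add(Mul(-371, Pow(-17, 2)), Mul(Rational(-1, 9), 17)) = Add(Mul(-371, 289), Rational(-17, 9)) = Add(-107219, Rational(-17, 9)) = Rational(-964988, 9)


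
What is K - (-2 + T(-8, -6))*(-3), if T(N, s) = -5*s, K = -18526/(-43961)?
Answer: 3711250/43961 ≈ 84.421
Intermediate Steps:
K = 18526/43961 (K = -18526*(-1/43961) = 18526/43961 ≈ 0.42142)
K - (-2 + T(-8, -6))*(-3) = 18526/43961 - (-2 - 5*(-6))*(-3) = 18526/43961 - (-2 + 30)*(-3) = 18526/43961 - 28*(-3) = 18526/43961 - 1*(-84) = 18526/43961 + 84 = 3711250/43961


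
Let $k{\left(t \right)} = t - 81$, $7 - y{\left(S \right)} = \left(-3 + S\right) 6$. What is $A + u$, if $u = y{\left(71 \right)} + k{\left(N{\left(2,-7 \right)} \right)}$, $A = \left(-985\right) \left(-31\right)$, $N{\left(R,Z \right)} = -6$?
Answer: $30047$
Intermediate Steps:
$y{\left(S \right)} = 25 - 6 S$ ($y{\left(S \right)} = 7 - \left(-3 + S\right) 6 = 7 - \left(-18 + 6 S\right) = 25 - 6 S$)
$k{\left(t \right)} = -81 + t$
$A = 30535$
$u = -488$ ($u = \left(25 - 426\right) - 87 = -401 - 87 = -488$)
$A + u = 30535 - 488 = 30047$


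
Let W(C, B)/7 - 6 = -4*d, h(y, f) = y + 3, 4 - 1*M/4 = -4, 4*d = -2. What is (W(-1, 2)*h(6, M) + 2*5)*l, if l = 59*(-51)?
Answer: -1546626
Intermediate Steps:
d = -½ (d = (¼)*(-2) = -½ ≈ -0.50000)
M = 32 (M = 16 - 4*(-4) = 16 + 16 = 32)
h(y, f) = 3 + y
l = -3009
W(C, B) = 56 (W(C, B) = 42 + 7*(-4*(-½)) = 42 + 7*2 = 42 + 14 = 56)
(W(-1, 2)*h(6, M) + 2*5)*l = (56*(3 + 6) + 2*5)*(-3009) = (56*9 + 10)*(-3009) = (504 + 10)*(-3009) = 514*(-3009) = -1546626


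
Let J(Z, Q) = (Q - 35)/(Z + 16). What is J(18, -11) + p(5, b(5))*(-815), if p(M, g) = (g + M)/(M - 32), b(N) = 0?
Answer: 68654/459 ≈ 149.57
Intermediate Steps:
p(M, g) = (M + g)/(-32 + M)
J(Z, Q) = (-35 + Q)/(16 + Z)
J(18, -11) + p(5, b(5))*(-815) = (-35 - 11)/(16 + 18) + ((5 + 0)/(-32 + 5))*(-815) = -46/34 + (5/(-27))*(-815) = (1/34)*(-46) - 1/27*5*(-815) = -23/17 - 5/27*(-815) = -23/17 + 4075/27 = 68654/459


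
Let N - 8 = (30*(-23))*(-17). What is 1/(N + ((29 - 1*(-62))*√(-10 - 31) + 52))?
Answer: 11790/139343621 - 91*I*√41/139343621 ≈ 8.4611e-5 - 4.1816e-6*I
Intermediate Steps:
N = 11738 (N = 8 + (30*(-23))*(-17) = 8 - 690*(-17) = 8 + 11730 = 11738)
1/(N + ((29 - 1*(-62))*√(-10 - 31) + 52)) = 1/(11738 + ((29 - 1*(-62))*√(-10 - 31) + 52)) = 1/(11738 + ((29 + 62)*√(-41) + 52)) = 1/(11738 + (91*(I*√41) + 52)) = 1/(11738 + (91*I*√41 + 52)) = 1/(11738 + (52 + 91*I*√41)) = 1/(11790 + 91*I*√41)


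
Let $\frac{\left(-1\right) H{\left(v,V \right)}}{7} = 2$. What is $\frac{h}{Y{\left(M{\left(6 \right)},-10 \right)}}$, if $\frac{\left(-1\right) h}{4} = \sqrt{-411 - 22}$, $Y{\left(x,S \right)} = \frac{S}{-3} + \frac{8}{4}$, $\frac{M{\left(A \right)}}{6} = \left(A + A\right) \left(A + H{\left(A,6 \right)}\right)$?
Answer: $- \frac{3 i \sqrt{433}}{4} \approx - 15.606 i$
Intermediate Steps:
$H{\left(v,V \right)} = -14$ ($H{\left(v,V \right)} = \left(-7\right) 2 = -14$)
$M{\left(A \right)} = 12 A \left(-14 + A\right)$ ($M{\left(A \right)} = 6 \left(A + A\right) \left(A - 14\right) = 6 \cdot 2 A \left(-14 + A\right) = 12 A \left(-14 + A\right)$)
$Y{\left(x,S \right)} = 2 - \frac{S}{3}$ ($Y{\left(x,S \right)} = S \left(- \frac{1}{3}\right) + 8 \cdot \frac{1}{4} = - \frac{S}{3} + 2 = 2 - \frac{S}{3}$)
$h = - 4 i \sqrt{433}$ ($h = - 4 \sqrt{-411 - 22} = - 4 \sqrt{-433} = - 4 i \sqrt{433} \approx - 83.235 i$)
$\frac{h}{Y{\left(M{\left(6 \right)},-10 \right)}} = \frac{\left(-4\right) i \sqrt{433}}{2 - - \frac{10}{3}} = \frac{\left(-4\right) i \sqrt{433}}{2 + \frac{10}{3}} = \frac{\left(-4\right) i \sqrt{433}}{\frac{16}{3}} = - 4 i \sqrt{433} \cdot \frac{3}{16} = - \frac{3 i \sqrt{433}}{4}$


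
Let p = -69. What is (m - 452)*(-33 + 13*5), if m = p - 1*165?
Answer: -21952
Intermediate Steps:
m = -234 (m = -69 - 1*165 = -69 - 165 = -234)
(m - 452)*(-33 + 13*5) = (-234 - 452)*(-33 + 13*5) = -686*(-33 + 65) = -686*32 = -21952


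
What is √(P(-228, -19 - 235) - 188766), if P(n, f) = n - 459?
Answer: I*√189453 ≈ 435.26*I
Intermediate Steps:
P(n, f) = -459 + n
√(P(-228, -19 - 235) - 188766) = √((-459 - 228) - 188766) = √(-687 - 188766) = √(-189453) = I*√189453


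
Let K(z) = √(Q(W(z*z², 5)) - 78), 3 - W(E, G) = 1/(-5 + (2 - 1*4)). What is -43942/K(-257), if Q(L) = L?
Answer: 21971*I*√917/131 ≈ 5078.8*I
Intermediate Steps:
W(E, G) = 22/7 (W(E, G) = 3 - 1/(-5 + (2 - 1*4)) = 3 - 1/(-5 + (2 - 4)) = 3 - 1/(-5 - 2) = 3 - 1/(-7) = 3 - 1*(-⅐) = 3 + ⅐ = 22/7)
K(z) = 2*I*√917/7 (K(z) = √(22/7 - 78) = √(-524/7) = 2*I*√917/7)
-43942/K(-257) = -43942*(-I*√917/262) = -(-21971)*I*√917/131 = 21971*I*√917/131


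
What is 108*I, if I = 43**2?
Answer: 199692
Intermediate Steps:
I = 1849
108*I = 108*1849 = 199692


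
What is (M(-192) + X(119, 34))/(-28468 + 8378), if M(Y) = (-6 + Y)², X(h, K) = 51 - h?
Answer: -19568/10045 ≈ -1.9480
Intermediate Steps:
(M(-192) + X(119, 34))/(-28468 + 8378) = ((-6 - 192)² + (51 - 1*119))/(-28468 + 8378) = ((-198)² + (51 - 119))/(-20090) = (39204 - 68)*(-1/20090) = 39136*(-1/20090) = -19568/10045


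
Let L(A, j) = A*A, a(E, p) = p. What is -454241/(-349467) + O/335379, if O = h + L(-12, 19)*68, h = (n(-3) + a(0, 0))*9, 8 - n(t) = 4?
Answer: 51925818005/39067964331 ≈ 1.3291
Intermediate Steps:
L(A, j) = A**2
n(t) = 4 (n(t) = 8 - 1*4 = 8 - 4 = 4)
h = 36 (h = (4 + 0)*9 = 4*9 = 36)
O = 9828 (O = 36 + (-12)**2*68 = 36 + 144*68 = 36 + 9792 = 9828)
-454241/(-349467) + O/335379 = -454241/(-349467) + 9828/335379 = -454241*(-1/349467) + 9828*(1/335379) = 454241/349467 + 3276/111793 = 51925818005/39067964331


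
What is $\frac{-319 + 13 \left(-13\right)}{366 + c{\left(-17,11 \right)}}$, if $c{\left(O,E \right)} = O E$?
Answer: $- \frac{488}{179} \approx -2.7263$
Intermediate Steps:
$c{\left(O,E \right)} = E O$
$\frac{-319 + 13 \left(-13\right)}{366 + c{\left(-17,11 \right)}} = \frac{-319 + 13 \left(-13\right)}{366 + 11 \left(-17\right)} = \frac{-319 - 169}{366 - 187} = - \frac{488}{179}$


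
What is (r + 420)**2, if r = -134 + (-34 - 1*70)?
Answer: 33124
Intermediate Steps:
r = -238 (r = -134 + (-34 - 70) = -134 - 104 = -238)
(r + 420)**2 = (-238 + 420)**2 = 182**2 = 33124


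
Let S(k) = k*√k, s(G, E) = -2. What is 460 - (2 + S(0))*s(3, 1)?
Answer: 464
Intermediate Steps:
S(k) = k^(3/2)
460 - (2 + S(0))*s(3, 1) = 460 - (2 + 0^(3/2))*(-2) = 460 - (2 + 0)*(-2) = 460 - 2*(-2) = 460 - 1*(-4) = 460 + 4 = 464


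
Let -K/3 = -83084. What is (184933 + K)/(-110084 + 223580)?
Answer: 434185/113496 ≈ 3.8256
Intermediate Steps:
K = 249252 (K = -3*(-83084) = 249252)
(184933 + K)/(-110084 + 223580) = (184933 + 249252)/(-110084 + 223580) = 434185/113496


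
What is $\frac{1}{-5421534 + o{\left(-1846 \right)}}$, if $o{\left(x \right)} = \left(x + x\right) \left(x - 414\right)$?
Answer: $\frac{1}{2922386} \approx 3.4219 \cdot 10^{-7}$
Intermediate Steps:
$o{\left(x \right)} = 2 x \left(-414 + x\right)$
$\frac{1}{-5421534 + o{\left(-1846 \right)}} = \frac{1}{-5421534 + 2 \left(-1846\right) \left(-414 - 1846\right)} = \frac{1}{-5421534 + 2 \left(-1846\right) \left(-2260\right)} = \frac{1}{-5421534 + 8343920} = \frac{1}{2922386}$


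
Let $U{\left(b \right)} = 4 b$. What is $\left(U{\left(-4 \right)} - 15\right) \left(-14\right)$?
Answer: $434$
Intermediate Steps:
$\left(U{\left(-4 \right)} - 15\right) \left(-14\right) = \left(4 \left(-4\right) - 15\right) \left(-14\right) = \left(-16 - 15\right) \left(-14\right) = \left(-31\right) \left(-14\right) = 434$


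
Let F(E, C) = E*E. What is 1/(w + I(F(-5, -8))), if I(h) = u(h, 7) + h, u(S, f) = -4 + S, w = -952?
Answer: -1/906 ≈ -0.0011038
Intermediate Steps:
F(E, C) = E²
I(h) = -4 + 2*h (I(h) = (-4 + h) + h = -4 + 2*h)
1/(w + I(F(-5, -8))) = 1/(-952 + (-4 + 2*(-5)²)) = 1/(-952 + (-4 + 2*25)) = 1/(-952 + (-4 + 50)) = 1/(-952 + 46) = 1/(-906) = -1/906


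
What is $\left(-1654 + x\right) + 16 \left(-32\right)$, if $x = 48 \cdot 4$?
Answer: $-1974$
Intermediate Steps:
$x = 192$
$\left(-1654 + x\right) + 16 \left(-32\right) = \left(-1654 + 192\right) + 16 \left(-32\right) = -1462 - 512 = -1974$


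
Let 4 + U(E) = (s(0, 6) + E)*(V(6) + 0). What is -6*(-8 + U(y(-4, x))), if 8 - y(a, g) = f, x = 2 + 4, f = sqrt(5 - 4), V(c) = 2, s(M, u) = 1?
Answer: -24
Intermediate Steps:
f = 1 (f = sqrt(1) = 1)
x = 6
y(a, g) = 7 (y(a, g) = 8 - 1*1 = 8 - 1 = 7)
U(E) = -2 + 2*E (U(E) = -4 + (1 + E)*(2 + 0) = -4 + (1 + E)*2 = -4 + (2 + 2*E) = -2 + 2*E)
-6*(-8 + U(y(-4, x))) = -6*(-8 + (-2 + 2*7)) = -6*(-8 + (-2 + 14)) = -6*(-8 + 12) = -6*4 = -24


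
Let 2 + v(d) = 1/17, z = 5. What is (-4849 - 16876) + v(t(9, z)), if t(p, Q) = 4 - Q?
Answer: -369358/17 ≈ -21727.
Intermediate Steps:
v(d) = -33/17 (v(d) = -2 + 1/17 = -33/17)
(-4849 - 16876) + v(t(9, z)) = (-4849 - 16876) - 33/17 = -21725 - 33/17 = -369358/17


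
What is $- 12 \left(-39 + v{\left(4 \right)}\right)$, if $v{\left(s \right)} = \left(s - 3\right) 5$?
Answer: $408$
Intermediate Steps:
$v{\left(s \right)} = -15 + 5 s$ ($v{\left(s \right)} = \left(-3 + s\right) 5 = -15 + 5 s$)
$- 12 \left(-39 + v{\left(4 \right)}\right) = - 12 \left(-39 + \left(-15 + 5 \cdot 4\right)\right) = - 12 \left(-39 + \left(-15 + 20\right)\right) = - 12 \left(-39 + 5\right) = \left(-12\right) \left(-34\right) = 408$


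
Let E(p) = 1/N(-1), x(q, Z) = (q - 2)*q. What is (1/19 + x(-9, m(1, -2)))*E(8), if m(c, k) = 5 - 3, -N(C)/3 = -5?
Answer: 1882/285 ≈ 6.6035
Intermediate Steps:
N(C) = 15 (N(C) = -3*(-5) = 15)
m(c, k) = 2
x(q, Z) = q*(-2 + q) (x(q, Z) = (-2 + q)*q = q*(-2 + q))
E(p) = 1/15
(1/19 + x(-9, m(1, -2)))*E(8) = (1/19 - 9*(-2 - 9))*(1/15) = (1/19 - 9*(-11))*(1/15) = (1/19 + 99)*(1/15) = (1882/19)*(1/15) = 1882/285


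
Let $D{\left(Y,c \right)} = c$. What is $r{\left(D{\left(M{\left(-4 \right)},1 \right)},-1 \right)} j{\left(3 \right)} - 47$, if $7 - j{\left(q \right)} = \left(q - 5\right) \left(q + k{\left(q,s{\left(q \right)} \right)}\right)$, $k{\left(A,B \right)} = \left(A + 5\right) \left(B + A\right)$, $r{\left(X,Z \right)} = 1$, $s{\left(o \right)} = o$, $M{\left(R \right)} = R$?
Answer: $62$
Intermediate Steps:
$k{\left(A,B \right)} = \left(5 + A\right) \left(A + B\right)$
$j{\left(q \right)} = 7 - \left(-5 + q\right) \left(2 q^{2} + 11 q\right)$ ($j{\left(q \right)} = 7 - \left(q - 5\right) \left(q + \left(q^{2} + 5 q + 5 q + q q\right)\right) = 7 - \left(-5 + q\right) \left(q + \left(q^{2} + 5 q + 5 q + q^{2}\right)\right) = 7 - \left(-5 + q\right) \left(q + \left(2 q^{2} + 10 q\right)\right) = 7 - \left(-5 + q\right) \left(2 q^{2} + 11 q\right)$)
$r{\left(D{\left(M{\left(-4 \right)},1 \right)},-1 \right)} j{\left(3 \right)} - 47 = 1 \left(7 - 3^{2} - 2 \cdot 3^{3} + 55 \cdot 3\right) - 47 = 1 \left(7 - 9 - 54 + 165\right) - 47 = 1 \cdot 109 - 47 = 109 - 47 = 62$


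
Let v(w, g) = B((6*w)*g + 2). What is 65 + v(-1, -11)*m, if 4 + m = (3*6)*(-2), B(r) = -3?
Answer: 185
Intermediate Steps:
v(w, g) = -3
m = -40 (m = -4 + (3*6)*(-2) = -4 + 18*(-2) = -4 - 36 = -40)
65 + v(-1, -11)*m = 65 - 3*(-40) = 65 + 120 = 185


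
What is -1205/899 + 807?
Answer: 724288/899 ≈ 805.66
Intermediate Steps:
-1205/899 + 807 = 724288/899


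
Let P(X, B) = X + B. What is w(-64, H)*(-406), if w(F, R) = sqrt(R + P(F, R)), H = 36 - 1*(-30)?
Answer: -812*sqrt(17) ≈ -3348.0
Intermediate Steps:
H = 66 (H = 36 + 30 = 66)
P(X, B) = B + X
w(F, R) = sqrt(F + 2*R) (w(F, R) = sqrt(R + (R + F)) = sqrt(R + (F + R)) = sqrt(F + 2*R))
w(-64, H)*(-406) = sqrt(-64 + 2*66)*(-406) = sqrt(-64 + 132)*(-406) = sqrt(68)*(-406) = (2*sqrt(17))*(-406) = -812*sqrt(17)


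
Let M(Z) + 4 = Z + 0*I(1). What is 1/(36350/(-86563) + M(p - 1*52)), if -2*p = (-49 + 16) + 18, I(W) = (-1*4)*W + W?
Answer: -173126/8469311 ≈ -0.020442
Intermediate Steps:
I(W) = -3*W (I(W) = -4*W + W = -3*W)
p = 15/2 (p = -((-49 + 16) + 18)/2 = -(-33 + 18)/2 = -1/2*(-15) = 15/2 ≈ 7.5000)
M(Z) = -4 + Z (M(Z) = -4 + (Z + 0*(-3*1)) = -4 + (Z + 0*(-3)) = -4 + (Z + 0) = -4 + Z)
1/(36350/(-86563) + M(p - 1*52)) = 1/(36350/(-86563) + (-4 + (15/2 - 1*52))) = 1/(36350*(-1/86563) + (-4 + (15/2 - 52))) = 1/(-36350/86563 + (-4 - 89/2)) = 1/(-36350/86563 - 97/2) = 1/(-8469311/173126) = -173126/8469311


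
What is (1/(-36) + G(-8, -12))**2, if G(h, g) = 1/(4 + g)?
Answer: 121/5184 ≈ 0.023341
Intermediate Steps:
(1/(-36) + G(-8, -12))**2 = (1/(-36) + 1/(4 - 12))**2 = (-1/36 + 1/(-8))**2 = (-1/36 - 1/8)**2 = (-11/72)**2 = 121/5184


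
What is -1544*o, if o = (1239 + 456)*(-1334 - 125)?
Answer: 3818319720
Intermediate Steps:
o = -2473005 (o = 1695*(-1459) = -2473005)
-1544*o = -1544*(-2473005) = 3818319720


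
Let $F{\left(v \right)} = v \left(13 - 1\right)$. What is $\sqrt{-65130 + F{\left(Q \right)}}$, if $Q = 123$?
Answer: $103 i \sqrt{6} \approx 252.3 i$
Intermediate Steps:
$F{\left(v \right)} = 12 v$ ($F{\left(v \right)} = v 12 = 12 v$)
$\sqrt{-65130 + F{\left(Q \right)}} = \sqrt{-65130 + 12 \cdot 123} = \sqrt{-65130 + 1476} = \sqrt{-63654} = 103 i \sqrt{6}$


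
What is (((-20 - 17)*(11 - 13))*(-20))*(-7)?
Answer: 10360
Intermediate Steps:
(((-20 - 17)*(11 - 13))*(-20))*(-7) = (-37*(-2)*(-20))*(-7) = (74*(-20))*(-7) = -1480*(-7) = 10360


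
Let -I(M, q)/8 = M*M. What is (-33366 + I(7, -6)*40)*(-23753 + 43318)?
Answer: -959584990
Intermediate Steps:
I(M, q) = -8*M² (I(M, q) = -8*M*M = -8*M²)
(-33366 + I(7, -6)*40)*(-23753 + 43318) = (-33366 - 8*7²*40)*(-23753 + 43318) = (-33366 - 8*49*40)*19565 = (-33366 - 392*40)*19565 = (-33366 - 15680)*19565 = -49046*19565 = -959584990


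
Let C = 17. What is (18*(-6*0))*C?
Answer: 0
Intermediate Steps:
(18*(-6*0))*C = (18*(-6*0))*17 = (18*0)*17 = 0*17 = 0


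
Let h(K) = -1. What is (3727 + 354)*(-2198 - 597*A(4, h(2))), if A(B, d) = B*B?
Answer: -47951750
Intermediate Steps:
A(B, d) = B²
(3727 + 354)*(-2198 - 597*A(4, h(2))) = (3727 + 354)*(-2198 - 597*4²) = 4081*(-2198 - 597*16) = 4081*(-2198 - 9552) = 4081*(-11750) = -47951750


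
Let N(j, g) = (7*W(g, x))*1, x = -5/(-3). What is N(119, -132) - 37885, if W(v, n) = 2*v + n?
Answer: -119164/3 ≈ -39721.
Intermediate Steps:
x = 5/3 (x = -5*(-⅓) = 5/3 ≈ 1.6667)
W(v, n) = n + 2*v
N(j, g) = 35/3 + 14*g (N(j, g) = (7*(5/3 + 2*g))*1 = (35/3 + 14*g)*1 = 35/3 + 14*g)
N(119, -132) - 37885 = (35/3 + 14*(-132)) - 37885 = (35/3 - 1848) - 37885 = -5509/3 - 37885 = -119164/3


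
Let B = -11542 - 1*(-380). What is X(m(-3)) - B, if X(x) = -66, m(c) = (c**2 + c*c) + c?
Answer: 11096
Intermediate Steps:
m(c) = c + 2*c**2 (m(c) = (c**2 + c**2) + c = 2*c**2 + c = c + 2*c**2)
B = -11162 (B = -11542 + 380 = -11162)
X(m(-3)) - B = -66 - 1*(-11162) = -66 + 11162 = 11096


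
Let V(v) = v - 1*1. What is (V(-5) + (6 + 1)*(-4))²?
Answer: 1156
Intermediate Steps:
V(v) = -1 + v (V(v) = v - 1 = -1 + v)
(V(-5) + (6 + 1)*(-4))² = ((-1 - 5) + (6 + 1)*(-4))² = (-6 + 7*(-4))² = (-6 - 28)² = (-34)² = 1156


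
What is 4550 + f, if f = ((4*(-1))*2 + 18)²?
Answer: 4650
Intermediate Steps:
f = 100 (f = (-4*2 + 18)² = (-8 + 18)² = 10² = 100)
4550 + f = 4550 + 100 = 4650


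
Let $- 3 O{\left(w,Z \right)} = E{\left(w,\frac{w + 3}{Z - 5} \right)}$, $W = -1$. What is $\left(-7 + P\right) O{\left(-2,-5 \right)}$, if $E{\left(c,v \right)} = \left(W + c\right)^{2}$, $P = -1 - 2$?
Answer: $30$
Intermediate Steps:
$P = -3$ ($P = -1 - 2 = -3$)
$E{\left(c,v \right)} = \left(-1 + c\right)^{2}$
$O{\left(w,Z \right)} = - \frac{\left(-1 + w\right)^{2}}{3}$
$\left(-7 + P\right) O{\left(-2,-5 \right)} = \left(-7 - 3\right) \left(- \frac{\left(-1 - 2\right)^{2}}{3}\right) = - 10 \left(- \frac{\left(-3\right)^{2}}{3}\right) = - 10 \left(\left(- \frac{1}{3}\right) 9\right) = \left(-10\right) \left(-3\right) = 30$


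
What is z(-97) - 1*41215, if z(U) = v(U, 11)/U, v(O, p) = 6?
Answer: -3997861/97 ≈ -41215.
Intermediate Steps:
z(U) = 6/U
z(-97) - 1*41215 = 6/(-97) - 1*41215 = 6*(-1/97) - 41215 = -6/97 - 41215 = -3997861/97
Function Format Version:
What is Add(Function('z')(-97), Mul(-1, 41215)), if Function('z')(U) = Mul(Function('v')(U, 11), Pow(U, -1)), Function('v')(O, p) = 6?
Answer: Rational(-3997861, 97) ≈ -41215.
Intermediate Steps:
Function('z')(U) = Mul(6, Pow(U, -1))
Add(Function('z')(-97), Mul(-1, 41215)) = Add(Mul(6, Pow(-97, -1)), Mul(-1, 41215)) = Add(Mul(6, Rational(-1, 97)), -41215) = Add(Rational(-6, 97), -41215) = Rational(-3997861, 97)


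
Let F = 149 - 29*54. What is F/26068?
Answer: -1417/26068 ≈ -0.054358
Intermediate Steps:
F = -1417 (F = 149 - 1566 = -1417)
F/26068 = -1417/26068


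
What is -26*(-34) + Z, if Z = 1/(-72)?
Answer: 63647/72 ≈ 883.99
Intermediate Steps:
Z = -1/72 ≈ -0.013889
-26*(-34) + Z = -26*(-34) - 1/72 = 884 - 1/72 = 63647/72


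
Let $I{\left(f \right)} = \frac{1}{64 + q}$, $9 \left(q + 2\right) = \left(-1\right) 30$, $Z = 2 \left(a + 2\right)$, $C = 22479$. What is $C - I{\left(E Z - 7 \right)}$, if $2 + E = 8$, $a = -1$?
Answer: $\frac{3956301}{176} \approx 22479.0$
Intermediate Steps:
$Z = 2$ ($Z = 2 \left(-1 + 2\right) = 2 \cdot 1 = 2$)
$q = - \frac{16}{3}$ ($q = -2 + \frac{\left(-1\right) 30}{9} = -2 + \frac{1}{9} \left(-30\right) = -2 - \frac{10}{3} = - \frac{16}{3} \approx -5.3333$)
$E = 6$ ($E = -2 + 8 = 6$)
$I{\left(f \right)} = \frac{3}{176}$ ($I{\left(f \right)} = \frac{1}{64 - \frac{16}{3}} = \frac{1}{\frac{176}{3}} = \frac{3}{176}$)
$C - I{\left(E Z - 7 \right)} = 22479 - \frac{3}{176} = \frac{3956301}{176}$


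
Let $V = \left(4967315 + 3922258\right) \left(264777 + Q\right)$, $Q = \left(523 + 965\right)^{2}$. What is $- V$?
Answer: $-22036549190733$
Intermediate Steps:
$Q = 2214144$ ($Q = 1488^{2} = 2214144$)
$V = 22036549190733$ ($V = \left(4967315 + 3922258\right) \left(264777 + 2214144\right) = 8889573 \cdot 2478921 = 22036549190733$)
$- V = \left(-1\right) 22036549190733 = -22036549190733$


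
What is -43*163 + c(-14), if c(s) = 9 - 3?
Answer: -7003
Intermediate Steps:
c(s) = 6
-43*163 + c(-14) = -43*163 + 6 = -7009 + 6 = -7003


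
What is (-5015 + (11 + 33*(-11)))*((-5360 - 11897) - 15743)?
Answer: 177111000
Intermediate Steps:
(-5015 + (11 + 33*(-11)))*((-5360 - 11897) - 15743) = (-5015 + (11 - 363))*(-17257 - 15743) = (-5015 - 352)*(-33000) = -5367*(-33000) = 177111000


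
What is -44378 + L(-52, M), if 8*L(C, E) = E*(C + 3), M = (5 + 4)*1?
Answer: -355465/8 ≈ -44433.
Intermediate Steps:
M = 9 (M = 9*1 = 9)
L(C, E) = E*(3 + C)/8 (L(C, E) = (E*(C + 3))/8 = (E*(3 + C))/8 = E*(3 + C)/8)
-44378 + L(-52, M) = -44378 + (⅛)*9*(3 - 52) = -44378 + (⅛)*9*(-49) = -44378 - 441/8 = -355465/8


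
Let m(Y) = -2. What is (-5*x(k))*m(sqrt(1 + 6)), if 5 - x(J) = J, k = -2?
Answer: 70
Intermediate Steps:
x(J) = 5 - J
(-5*x(k))*m(sqrt(1 + 6)) = -5*(5 - 1*(-2))*(-2) = -5*(5 + 2)*(-2) = -5*7*(-2) = -35*(-2) = 70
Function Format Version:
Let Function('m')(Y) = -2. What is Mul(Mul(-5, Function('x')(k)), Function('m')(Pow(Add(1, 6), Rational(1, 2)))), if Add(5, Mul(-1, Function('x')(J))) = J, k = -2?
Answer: 70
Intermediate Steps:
Function('x')(J) = Add(5, Mul(-1, J))
Mul(Mul(-5, Function('x')(k)), Function('m')(Pow(Add(1, 6), Rational(1, 2)))) = Mul(Mul(-5, Add(5, Mul(-1, -2))), -2) = Mul(Mul(-5, Add(5, 2)), -2) = Mul(Mul(-5, 7), -2) = Mul(-35, -2) = 70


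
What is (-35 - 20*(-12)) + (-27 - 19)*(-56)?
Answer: 2781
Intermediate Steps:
(-35 - 20*(-12)) + (-27 - 19)*(-56) = (-35 + 240) - 46*(-56) = 205 + 2576 = 2781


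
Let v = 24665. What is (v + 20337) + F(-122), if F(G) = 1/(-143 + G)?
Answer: 11925529/265 ≈ 45002.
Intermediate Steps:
(v + 20337) + F(-122) = (24665 + 20337) + 1/(-143 - 122) = 45002 + 1/(-265) = 45002 - 1/265 = 11925529/265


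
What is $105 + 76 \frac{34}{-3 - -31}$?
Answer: $\frac{1381}{7} \approx 197.29$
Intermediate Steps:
$105 + 76 \frac{34}{-3 - -31} = 105 + 76 \frac{34}{-3 + 31} = 105 + 76 \cdot \frac{34}{28} = 105 + 76 \cdot 34 \cdot \frac{1}{28} = 105 + 76 \cdot \frac{17}{14} = 105 + \frac{646}{7} = \frac{1381}{7}$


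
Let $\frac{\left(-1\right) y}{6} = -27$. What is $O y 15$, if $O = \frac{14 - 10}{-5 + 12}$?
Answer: $\frac{9720}{7} \approx 1388.6$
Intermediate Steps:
$y = 162$ ($y = \left(-6\right) \left(-27\right) = 162$)
$O = \frac{4}{7} \approx 0.57143$
$O y 15 = \frac{4}{7} \cdot 162 \cdot 15 = \frac{648}{7} \cdot 15 = \frac{9720}{7}$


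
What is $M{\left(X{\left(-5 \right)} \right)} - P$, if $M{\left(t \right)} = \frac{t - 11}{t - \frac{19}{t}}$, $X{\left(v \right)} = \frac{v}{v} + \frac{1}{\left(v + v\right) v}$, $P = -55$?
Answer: $\frac{2494894}{44899} \approx 55.567$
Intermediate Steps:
$X{\left(v \right)} = 1 + \frac{1}{2 v^{2}}$ ($X{\left(v \right)} = 1 + \frac{1}{2 v v} = 1 + \frac{\frac{1}{2} \frac{1}{v}}{v} = 1 + \frac{1}{2 v^{2}}$)
$M{\left(t \right)} = \frac{-11 + t}{t - \frac{19}{t}}$
$M{\left(X{\left(-5 \right)} \right)} - P = \frac{\left(1 + \frac{1}{2 \cdot 25}\right) \left(-11 + \left(1 + \frac{1}{2 \cdot 25}\right)\right)}{-19 + \left(1 + \frac{1}{2 \cdot 25}\right)^{2}} - -55 = \frac{\left(1 + \frac{1}{2} \cdot \frac{1}{25}\right) \left(-11 + \left(1 + \frac{1}{2} \cdot \frac{1}{25}\right)\right)}{-19 + \left(1 + \frac{1}{2} \cdot \frac{1}{25}\right)^{2}} + 55 = \frac{\left(1 + \frac{1}{50}\right) \left(-11 + \left(1 + \frac{1}{50}\right)\right)}{-19 + \left(1 + \frac{1}{50}\right)^{2}} + 55 = \frac{51 \left(-11 + \frac{51}{50}\right)}{50 \left(-19 + \left(\frac{51}{50}\right)^{2}\right)} + 55 = \frac{51}{50} \frac{1}{-19 + \frac{2601}{2500}} \left(- \frac{499}{50}\right) + 55 = \frac{51}{50} \frac{1}{- \frac{44899}{2500}} \left(- \frac{499}{50}\right) + 55 = \frac{51}{50} \left(- \frac{2500}{44899}\right) \left(- \frac{499}{50}\right) + 55 = \frac{25449}{44899} + 55 = \frac{2494894}{44899}$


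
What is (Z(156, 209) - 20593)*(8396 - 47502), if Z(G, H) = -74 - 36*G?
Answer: 1027822998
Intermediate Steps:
(Z(156, 209) - 20593)*(8396 - 47502) = ((-74 - 36*156) - 20593)*(8396 - 47502) = ((-74 - 5616) - 20593)*(-39106) = (-5690 - 20593)*(-39106) = -26283*(-39106) = 1027822998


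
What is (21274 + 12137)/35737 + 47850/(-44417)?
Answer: -225999063/1587330329 ≈ -0.14238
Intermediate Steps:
(21274 + 12137)/35737 + 47850/(-44417) = 33411*(1/35737) + 47850*(-1/44417) = 33411/35737 - 47850/44417 = -225999063/1587330329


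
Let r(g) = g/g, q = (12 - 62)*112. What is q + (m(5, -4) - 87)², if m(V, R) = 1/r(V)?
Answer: 1796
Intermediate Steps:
q = -5600 (q = -50*112 = -5600)
r(g) = 1
m(V, R) = 1 (m(V, R) = 1/1 = 1)
q + (m(5, -4) - 87)² = -5600 + (1 - 87)² = -5600 + (-86)² = -5600 + 7396 = 1796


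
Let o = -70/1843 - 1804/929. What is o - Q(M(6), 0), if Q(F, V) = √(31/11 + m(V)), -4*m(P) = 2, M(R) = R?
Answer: -3389802/1712147 - √1122/22 ≈ -3.5024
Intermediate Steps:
m(P) = -½ (m(P) = -¼*2 = -½)
Q(F, V) = √1122/22 (Q(F, V) = √(31/11 - ½) = √(51/22) = √1122/22)
o = -3389802/1712147 (o = -70*1/1843 - 1804*1/929 = -70/1843 - 1804/929 = -3389802/1712147 ≈ -1.9799)
o - Q(M(6), 0) = -3389802/1712147 - √1122/22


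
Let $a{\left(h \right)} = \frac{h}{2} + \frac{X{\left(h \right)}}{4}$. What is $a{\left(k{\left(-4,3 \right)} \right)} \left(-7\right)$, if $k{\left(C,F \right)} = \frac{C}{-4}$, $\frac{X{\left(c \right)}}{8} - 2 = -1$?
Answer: $- \frac{35}{2} \approx -17.5$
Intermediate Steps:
$X{\left(c \right)} = 8$ ($X{\left(c \right)} = 16 + 8 \left(-1\right) = 16 - 8 = 8$)
$k{\left(C,F \right)} = - \frac{C}{4}$ ($k{\left(C,F \right)} = C \left(- \frac{1}{4}\right) = - \frac{C}{4}$)
$a{\left(h \right)} = 2 + \frac{h}{2}$ ($a{\left(h \right)} = \frac{h}{2} + \frac{8}{4} = h \frac{1}{2} + 8 \cdot \frac{1}{4} = \frac{h}{2} + 2 = 2 + \frac{h}{2}$)
$a{\left(k{\left(-4,3 \right)} \right)} \left(-7\right) = \left(2 + \frac{\left(- \frac{1}{4}\right) \left(-4\right)}{2}\right) \left(-7\right) = \left(2 + \frac{1}{2} \cdot 1\right) \left(-7\right) = \left(2 + \frac{1}{2}\right) \left(-7\right) = \frac{5}{2} \left(-7\right) = - \frac{35}{2}$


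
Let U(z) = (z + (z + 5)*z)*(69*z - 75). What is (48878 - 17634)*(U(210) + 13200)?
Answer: 20429751734400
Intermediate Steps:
U(z) = (-75 + 69*z)*(z + z*(5 + z)) (U(z) = (z + (5 + z)*z)*(-75 + 69*z) = (z + z*(5 + z))*(-75 + 69*z) = (-75 + 69*z)*(z + z*(5 + z)))
(48878 - 17634)*(U(210) + 13200) = (48878 - 17634)*(3*210*(-150 + 23*210**2 + 113*210) + 13200) = 31244*(3*210*(-150 + 23*44100 + 23730) + 13200) = 31244*(3*210*(-150 + 1014300 + 23730) + 13200) = 31244*(3*210*1037880 + 13200) = 31244*(653864400 + 13200) = 31244*653877600 = 20429751734400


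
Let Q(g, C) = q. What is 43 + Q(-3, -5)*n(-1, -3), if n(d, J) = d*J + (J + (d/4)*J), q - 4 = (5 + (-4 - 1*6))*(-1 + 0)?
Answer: 199/4 ≈ 49.750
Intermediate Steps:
q = 9 (q = 4 + (5 + (-4 - 1*6))*(-1 + 0) = 4 + (5 + (-4 - 6))*(-1) = 4 + (5 - 10)*(-1) = 4 - 5*(-1) = 4 + 5 = 9)
Q(g, C) = 9
n(d, J) = J + 5*J*d/4 (n(d, J) = J*d + (J + (d*(¼))*J) = J*d + (J + (d/4)*J) = J*d + (J + J*d/4) = J + 5*J*d/4)
43 + Q(-3, -5)*n(-1, -3) = 43 + 9*((¼)*(-3)*(4 + 5*(-1))) = 43 + 9*((¼)*(-3)*(4 - 5)) = 43 + 9*((¼)*(-3)*(-1)) = 43 + 9*(¾) = 43 + 27/4 = 199/4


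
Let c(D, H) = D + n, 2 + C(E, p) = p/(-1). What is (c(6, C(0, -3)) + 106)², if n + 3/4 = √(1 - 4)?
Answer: 197977/16 + 445*I*√3/2 ≈ 12374.0 + 385.38*I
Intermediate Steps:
n = -¾ + I*√3 (n = -¾ + √(1 - 4) = -¾ + √(-3) = -¾ + I*√3 ≈ -0.75 + 1.732*I)
C(E, p) = -2 - p (C(E, p) = -2 + p/(-1) = -2 + p*(-1) = -2 - p)
c(D, H) = -¾ + D + I*√3 (c(D, H) = D + (-¾ + I*√3) = -¾ + D + I*√3)
(c(6, C(0, -3)) + 106)² = ((-¾ + 6 + I*√3) + 106)² = ((21/4 + I*√3) + 106)² = (445/4 + I*√3)²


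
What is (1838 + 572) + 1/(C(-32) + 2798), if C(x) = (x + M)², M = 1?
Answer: 9059191/3759 ≈ 2410.0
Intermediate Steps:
C(x) = (1 + x)² (C(x) = (x + 1)² = (1 + x)²)
(1838 + 572) + 1/(C(-32) + 2798) = (1838 + 572) + 1/((1 - 32)² + 2798) = 2410 + 1/((-31)² + 2798) = 2410 + 1/(961 + 2798) = 2410 + 1/3759 = 9059191/3759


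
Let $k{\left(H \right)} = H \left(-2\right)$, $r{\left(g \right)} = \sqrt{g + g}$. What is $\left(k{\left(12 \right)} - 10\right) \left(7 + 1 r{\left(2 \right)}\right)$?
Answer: $-306$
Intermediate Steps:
$r{\left(g \right)} = \sqrt{2} \sqrt{g}$ ($r{\left(g \right)} = \sqrt{2 g} = \sqrt{2} \sqrt{g}$)
$k{\left(H \right)} = - 2 H$
$\left(k{\left(12 \right)} - 10\right) \left(7 + 1 r{\left(2 \right)}\right) = \left(\left(-2\right) 12 - 10\right) \left(7 + 1 \sqrt{2} \sqrt{2}\right) = \left(-24 - 10\right) \left(7 + 1 \cdot 2\right) = - 34 \left(7 + 2\right) = \left(-34\right) 9 = -306$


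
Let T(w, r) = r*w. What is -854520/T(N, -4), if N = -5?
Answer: -42726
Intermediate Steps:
-854520/T(N, -4) = -854520/((-4*(-5))) = -854520/20 = -7121*6 = -42726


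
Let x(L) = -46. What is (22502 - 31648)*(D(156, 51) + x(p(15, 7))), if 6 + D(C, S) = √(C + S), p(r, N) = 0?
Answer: 475592 - 27438*√23 ≈ 3.4400e+5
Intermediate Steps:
D(C, S) = -6 + √(C + S)
(22502 - 31648)*(D(156, 51) + x(p(15, 7))) = (22502 - 31648)*((-6 + √(156 + 51)) - 46) = -9146*((-6 + √207) - 46) = -9146*((-6 + 3*√23) - 46) = -9146*(-52 + 3*√23) = 475592 - 27438*√23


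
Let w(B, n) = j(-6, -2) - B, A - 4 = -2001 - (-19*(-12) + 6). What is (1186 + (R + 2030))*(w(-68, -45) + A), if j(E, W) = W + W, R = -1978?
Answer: -2682746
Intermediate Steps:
j(E, W) = 2*W
A = -2231 (A = 4 + (-2001 - (-19*(-12) + 6)) = 4 + (-2001 - (228 + 6)) = 4 + (-2001 - 1*234) = 4 + (-2001 - 234) = 4 - 2235 = -2231)
w(B, n) = -4 - B (w(B, n) = 2*(-2) - B = -4 - B)
(1186 + (R + 2030))*(w(-68, -45) + A) = (1186 + (-1978 + 2030))*((-4 - 1*(-68)) - 2231) = (1186 + 52)*((-4 + 68) - 2231) = 1238*(64 - 2231) = 1238*(-2167) = -2682746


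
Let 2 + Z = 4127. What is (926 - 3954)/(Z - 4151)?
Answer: 1514/13 ≈ 116.46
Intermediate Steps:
Z = 4125 (Z = -2 + 4127 = 4125)
(926 - 3954)/(Z - 4151) = (926 - 3954)/(4125 - 4151) = -3028/(-26) = -3028*(-1/26) = 1514/13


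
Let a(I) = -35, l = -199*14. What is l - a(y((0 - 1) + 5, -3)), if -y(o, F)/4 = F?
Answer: -2751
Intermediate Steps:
y(o, F) = -4*F
l = -2786
l - a(y((0 - 1) + 5, -3)) = -2786 - 1*(-35) = -2786 + 35 = -2751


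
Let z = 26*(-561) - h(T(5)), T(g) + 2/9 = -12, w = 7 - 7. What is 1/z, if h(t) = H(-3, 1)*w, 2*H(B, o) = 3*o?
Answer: -1/14586 ≈ -6.8559e-5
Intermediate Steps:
H(B, o) = 3*o/2 (H(B, o) = (3*o)/2 = 3*o/2)
w = 0
T(g) = -110/9 (T(g) = -2/9 - 12 = -110/9)
h(t) = 0 (h(t) = ((3/2)*1)*0 = (3/2)*0 = 0)
z = -14586 (z = 26*(-561) - 1*0 = -14586 + 0 = -14586)
1/z = 1/(-14586) = -1/14586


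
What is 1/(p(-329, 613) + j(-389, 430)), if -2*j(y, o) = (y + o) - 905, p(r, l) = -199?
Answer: 1/233 ≈ 0.0042918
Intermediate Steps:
j(y, o) = 905/2 - o/2 - y/2 (j(y, o) = -((y + o) - 905)/2 = -((o + y) - 905)/2 = -(-905 + o + y)/2 = 905/2 - o/2 - y/2)
1/(p(-329, 613) + j(-389, 430)) = 1/(-199 + (905/2 - 1/2*430 - 1/2*(-389))) = 1/(-199 + (905/2 - 215 + 389/2)) = 1/(-199 + 432) = 1/233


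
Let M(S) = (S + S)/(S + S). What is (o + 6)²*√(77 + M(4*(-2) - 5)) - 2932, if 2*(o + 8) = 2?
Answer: -2932 + √78 ≈ -2923.2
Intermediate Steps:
o = -7 (o = -8 + (½)*2 = -8 + 1 = -7)
M(S) = 1 (M(S) = (2*S)/((2*S)) = (2*S)*(1/(2*S)) = 1)
(o + 6)²*√(77 + M(4*(-2) - 5)) - 2932 = (-7 + 6)²*√(77 + 1) - 2932 = (-1)²*√78 - 2932 = 1*√78 - 2932 = √78 - 2932 = -2932 + √78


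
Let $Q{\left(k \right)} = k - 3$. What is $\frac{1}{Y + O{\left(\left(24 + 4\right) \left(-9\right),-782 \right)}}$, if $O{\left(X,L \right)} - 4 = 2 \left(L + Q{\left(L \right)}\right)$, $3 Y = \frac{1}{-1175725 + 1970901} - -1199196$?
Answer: $\frac{2385528}{946105175857} \approx 2.5214 \cdot 10^{-6}$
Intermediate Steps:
$Q{\left(k \right)} = -3 + k$
$Y = \frac{953571878497}{2385528}$ ($Y = \frac{\frac{1}{-1175725 + 1970901} - -1199196}{3} = \frac{\frac{1}{795176} + 1199196}{3} = \frac{1}{3} \cdot \frac{953571878497}{795176} = \frac{953571878497}{2385528} \approx 3.9973 \cdot 10^{5}$)
$O{\left(X,L \right)} = -2 + 4 L$ ($O{\left(X,L \right)} = 4 + 2 \left(L + \left(-3 + L\right)\right) = 4 + 2 \left(-3 + 2 L\right) = 4 + \left(-6 + 4 L\right) = -2 + 4 L$)
$\frac{1}{Y + O{\left(\left(24 + 4\right) \left(-9\right),-782 \right)}} = \frac{1}{\frac{953571878497}{2385528} + \left(-2 + 4 \left(-782\right)\right)} = \frac{1}{\frac{953571878497}{2385528} - 3130} = \frac{1}{\frac{946105175857}{2385528}} = \frac{2385528}{946105175857}$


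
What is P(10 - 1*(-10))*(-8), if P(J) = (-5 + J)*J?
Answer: -2400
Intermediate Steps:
P(J) = J*(-5 + J)
P(10 - 1*(-10))*(-8) = ((10 - 1*(-10))*(-5 + (10 - 1*(-10))))*(-8) = ((10 + 10)*(-5 + (10 + 10)))*(-8) = (20*(-5 + 20))*(-8) = (20*15)*(-8) = 300*(-8) = -2400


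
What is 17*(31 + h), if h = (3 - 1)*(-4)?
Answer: 391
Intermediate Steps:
h = -8 (h = 2*(-4) = -8)
17*(31 + h) = 17*(31 - 8) = 17*23 = 391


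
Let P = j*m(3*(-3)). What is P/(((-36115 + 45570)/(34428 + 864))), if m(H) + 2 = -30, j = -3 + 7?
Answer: -4517376/9455 ≈ -477.78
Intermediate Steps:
j = 4
m(H) = -32 (m(H) = -2 - 30 = -32)
P = -128 (P = 4*(-32) = -128)
P/(((-36115 + 45570)/(34428 + 864))) = -128*(34428 + 864)/(-36115 + 45570) = -128/(9455/35292) = -128/(9455*(1/35292)) = -128/9455/35292 = -128*35292/9455 = -4517376/9455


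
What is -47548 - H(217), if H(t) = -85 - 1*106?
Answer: -47357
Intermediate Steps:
H(t) = -191 (H(t) = -85 - 106 = -191)
-47548 - H(217) = -47548 - 1*(-191) = -47548 + 191 = -47357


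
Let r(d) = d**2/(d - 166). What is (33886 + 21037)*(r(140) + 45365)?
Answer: 31852319235/13 ≈ 2.4502e+9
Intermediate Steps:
r(d) = d**2/(-166 + d)
(33886 + 21037)*(r(140) + 45365) = (33886 + 21037)*(140**2/(-166 + 140) + 45365) = 54923*(19600/(-26) + 45365) = 54923*(19600*(-1/26) + 45365) = 54923*(-9800/13 + 45365) = 54923*(579945/13) = 31852319235/13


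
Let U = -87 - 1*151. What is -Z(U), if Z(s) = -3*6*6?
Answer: 108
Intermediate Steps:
U = -238 (U = -87 - 151 = -238)
Z(s) = -108 (Z(s) = -18*6 = -108)
-Z(U) = -1*(-108) = 108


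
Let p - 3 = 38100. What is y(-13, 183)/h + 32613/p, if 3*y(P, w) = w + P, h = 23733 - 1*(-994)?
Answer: 808580821/942172881 ≈ 0.85821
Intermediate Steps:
h = 24727 (h = 23733 + 994 = 24727)
p = 38103 (p = 3 + 38100 = 38103)
y(P, w) = P/3 + w/3 (y(P, w) = (w + P)/3 = (P + w)/3 = P/3 + w/3)
y(-13, 183)/h + 32613/p = ((⅓)*(-13) + (⅓)*183)/24727 + 32613/38103 = (-13/3 + 61)*(1/24727) + 32613*(1/38103) = (170/3)*(1/24727) + 10871/12701 = 170/74181 + 10871/12701 = 808580821/942172881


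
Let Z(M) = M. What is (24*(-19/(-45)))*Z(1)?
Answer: 152/15 ≈ 10.133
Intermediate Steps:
(24*(-19/(-45)))*Z(1) = (24*(-19/(-45)))*1 = (24*(-19*(-1/45)))*1 = (24*(19/45))*1 = (152/15)*1 = 152/15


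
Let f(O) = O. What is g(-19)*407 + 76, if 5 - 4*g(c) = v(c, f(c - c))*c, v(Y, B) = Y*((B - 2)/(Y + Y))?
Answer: -2697/2 ≈ -1348.5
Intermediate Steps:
v(Y, B) = -1 + B/2 (v(Y, B) = Y*((-2 + B)/((2*Y))) = Y*((-2 + B)*(1/(2*Y))) = Y*((-2 + B)/(2*Y)) = -1 + B/2)
g(c) = 5/4 + c/4 (g(c) = 5/4 - (-1 + (c - c)/2)*c/4 = 5/4 - (-1 + (1/2)*0)*c/4 = 5/4 - (-1 + 0)*c/4 = 5/4 - (-1)*c/4 = 5/4 + c/4)
g(-19)*407 + 76 = (5/4 + (1/4)*(-19))*407 + 76 = (5/4 - 19/4)*407 + 76 = -7/2*407 + 76 = -2849/2 + 76 = -2697/2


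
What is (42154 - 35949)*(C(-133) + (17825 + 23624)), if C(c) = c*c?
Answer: 366951290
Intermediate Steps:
C(c) = c²
(42154 - 35949)*(C(-133) + (17825 + 23624)) = (42154 - 35949)*((-133)² + (17825 + 23624)) = 6205*(17689 + 41449) = 6205*59138 = 366951290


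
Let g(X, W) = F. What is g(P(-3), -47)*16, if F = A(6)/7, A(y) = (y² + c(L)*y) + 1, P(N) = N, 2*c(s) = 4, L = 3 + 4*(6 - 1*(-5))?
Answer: 112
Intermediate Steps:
L = 47 (L = 3 + 4*(6 + 5) = 3 + 4*11 = 3 + 44 = 47)
c(s) = 2 (c(s) = (½)*4 = 2)
A(y) = 1 + y² + 2*y (A(y) = (y² + 2*y) + 1 = 1 + y² + 2*y)
F = 7 (F = (1 + 6² + 2*6)/7 = (1 + 36 + 12)*(⅐) = 49*(⅐) = 7)
g(X, W) = 7
g(P(-3), -47)*16 = 7*16 = 112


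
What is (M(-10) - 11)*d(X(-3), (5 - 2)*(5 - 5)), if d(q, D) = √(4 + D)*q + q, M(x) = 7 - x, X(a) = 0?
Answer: 0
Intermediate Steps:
d(q, D) = q + q*√(4 + D) (d(q, D) = q*√(4 + D) + q = q + q*√(4 + D))
(M(-10) - 11)*d(X(-3), (5 - 2)*(5 - 5)) = ((7 - 1*(-10)) - 11)*(0*(1 + √(4 + (5 - 2)*(5 - 5)))) = ((7 + 10) - 11)*(0*(1 + √(4 + 3*0))) = (17 - 11)*(0*(1 + √(4 + 0))) = 6*(0*(1 + √4)) = 6*(0*(1 + 2)) = 6*(0*3) = 6*0 = 0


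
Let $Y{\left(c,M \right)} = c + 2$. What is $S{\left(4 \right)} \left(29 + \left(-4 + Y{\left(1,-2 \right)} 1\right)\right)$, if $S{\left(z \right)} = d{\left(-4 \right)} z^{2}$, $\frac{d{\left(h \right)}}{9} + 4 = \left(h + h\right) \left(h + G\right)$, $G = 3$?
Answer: $16128$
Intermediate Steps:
$Y{\left(c,M \right)} = 2 + c$
$d{\left(h \right)} = -36 + 18 h \left(3 + h\right)$ ($d{\left(h \right)} = -36 + 9 \left(h + h\right) \left(h + 3\right) = -36 + 9 \cdot 2 h \left(3 + h\right) = -36 + 18 h \left(3 + h\right)$)
$S{\left(z \right)} = 36 z^{2}$ ($S{\left(z \right)} = \left(-36 + 18 \left(-4\right)^{2} + 54 \left(-4\right)\right) z^{2} = \left(-36 + 18 \cdot 16 - 216\right) z^{2} = \left(-36 + 288 - 216\right) z^{2} = 36 z^{2}$)
$S{\left(4 \right)} \left(29 + \left(-4 + Y{\left(1,-2 \right)} 1\right)\right) = 36 \cdot 4^{2} \left(29 - \left(4 - \left(2 + 1\right) 1\right)\right) = 36 \cdot 16 \left(29 + \left(-4 + 3 \cdot 1\right)\right) = 576 \left(29 + \left(-4 + 3\right)\right) = 576 \left(29 - 1\right) = 576 \cdot 28 = 16128$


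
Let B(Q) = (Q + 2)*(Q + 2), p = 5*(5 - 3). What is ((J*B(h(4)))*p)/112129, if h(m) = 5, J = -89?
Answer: -43610/112129 ≈ -0.38893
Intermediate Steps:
p = 10 (p = 5*2 = 10)
B(Q) = (2 + Q)**2 (B(Q) = (2 + Q)*(2 + Q) = (2 + Q)**2)
((J*B(h(4)))*p)/112129 = (-89*(2 + 5)**2*10)/112129 = (-89*7**2*10)*(1/112129) = (-89*49*10)*(1/112129) = -4361*10*(1/112129) = -43610*1/112129 = -43610/112129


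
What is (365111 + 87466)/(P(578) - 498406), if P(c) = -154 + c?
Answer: -150859/165994 ≈ -0.90882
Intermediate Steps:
(365111 + 87466)/(P(578) - 498406) = (365111 + 87466)/((-154 + 578) - 498406) = 452577/(424 - 498406) = 452577/(-497982) = 452577*(-1/497982) = -150859/165994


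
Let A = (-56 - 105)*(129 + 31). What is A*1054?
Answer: -27151040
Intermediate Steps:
A = -25760 (A = -161*160 = -25760)
A*1054 = -25760*1054 = -27151040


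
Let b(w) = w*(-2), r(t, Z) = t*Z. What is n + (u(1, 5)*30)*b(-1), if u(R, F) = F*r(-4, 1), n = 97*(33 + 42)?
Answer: 6075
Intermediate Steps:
r(t, Z) = Z*t
n = 7275 (n = 97*75 = 7275)
b(w) = -2*w
u(R, F) = -4*F (u(R, F) = F*(1*(-4)) = F*(-4) = -4*F)
n + (u(1, 5)*30)*b(-1) = 7275 + (-4*5*30)*(-2*(-1)) = 7275 - 20*30*2 = 7275 - 600*2 = 7275 - 1200 = 6075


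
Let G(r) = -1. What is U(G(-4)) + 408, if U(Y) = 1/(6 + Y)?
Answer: 2041/5 ≈ 408.20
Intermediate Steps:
U(G(-4)) + 408 = 1/(6 - 1) + 408 = 1/5 + 408 = ⅕ + 408 = 2041/5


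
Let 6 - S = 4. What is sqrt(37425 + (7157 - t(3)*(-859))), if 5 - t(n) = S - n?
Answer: 2*sqrt(12434) ≈ 223.02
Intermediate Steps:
S = 2 (S = 6 - 1*4 = 6 - 4 = 2)
t(n) = 3 + n (t(n) = 5 - (2 - n) = 5 + (-2 + n) = 3 + n)
sqrt(37425 + (7157 - t(3)*(-859))) = sqrt(37425 + (7157 - (3 + 3)*(-859))) = sqrt(37425 + (7157 - 6*(-859))) = sqrt(37425 + (7157 - 1*(-5154))) = sqrt(37425 + (7157 + 5154)) = sqrt(37425 + 12311) = sqrt(49736) = 2*sqrt(12434)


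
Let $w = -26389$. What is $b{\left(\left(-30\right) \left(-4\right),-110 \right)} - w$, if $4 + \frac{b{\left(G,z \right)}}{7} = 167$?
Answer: $27530$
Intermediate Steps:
$b{\left(G,z \right)} = 1141$ ($b{\left(G,z \right)} = -28 + 7 \cdot 167 = -28 + 1169 = 1141$)
$b{\left(\left(-30\right) \left(-4\right),-110 \right)} - w = 1141 - -26389 = 1141 + 26389 = 27530$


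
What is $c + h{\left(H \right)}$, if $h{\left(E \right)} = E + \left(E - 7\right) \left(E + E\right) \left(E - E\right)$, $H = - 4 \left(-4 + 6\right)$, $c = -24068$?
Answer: $-24076$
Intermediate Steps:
$H = -8$ ($H = \left(-4\right) 2 = -8$)
$h{\left(E \right)} = E$ ($h{\left(E \right)} = E + \left(-7 + E\right) 2 E 0 = E + 2 E \left(-7 + E\right) 0 = E + 0 = E$)
$c + h{\left(H \right)} = -24068 - 8 = -24076$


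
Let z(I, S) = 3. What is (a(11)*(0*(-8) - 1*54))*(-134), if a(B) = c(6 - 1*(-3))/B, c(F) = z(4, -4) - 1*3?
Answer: 0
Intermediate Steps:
c(F) = 0 (c(F) = 3 - 1*3 = 3 - 3 = 0)
a(B) = 0 (a(B) = 0/B = 0)
(a(11)*(0*(-8) - 1*54))*(-134) = (0*(0*(-8) - 1*54))*(-134) = (0*(0 - 54))*(-134) = (0*(-54))*(-134) = 0*(-134) = 0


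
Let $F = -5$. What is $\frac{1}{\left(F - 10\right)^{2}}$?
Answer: $\frac{1}{225} \approx 0.0044444$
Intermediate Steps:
$\frac{1}{\left(F - 10\right)^{2}} = \frac{1}{\left(-5 - 10\right)^{2}} = \frac{1}{\left(-15\right)^{2}} = \frac{1}{225}$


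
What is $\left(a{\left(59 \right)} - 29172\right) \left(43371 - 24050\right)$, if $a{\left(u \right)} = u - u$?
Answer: $-563632212$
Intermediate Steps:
$a{\left(u \right)} = 0$
$\left(a{\left(59 \right)} - 29172\right) \left(43371 - 24050\right) = \left(0 - 29172\right) \left(43371 - 24050\right) = \left(-29172\right) 19321 = -563632212$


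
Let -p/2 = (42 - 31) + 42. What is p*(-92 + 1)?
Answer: 9646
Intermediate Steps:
p = -106 (p = -2*((42 - 31) + 42) = -2*(11 + 42) = -2*53 = -106)
p*(-92 + 1) = -106*(-92 + 1) = -106*(-91) = 9646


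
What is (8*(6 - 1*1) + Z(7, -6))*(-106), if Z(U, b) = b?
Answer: -3604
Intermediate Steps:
(8*(6 - 1*1) + Z(7, -6))*(-106) = (8*(6 - 1*1) - 6)*(-106) = (8*(6 - 1) - 6)*(-106) = (8*5 - 6)*(-106) = (40 - 6)*(-106) = 34*(-106) = -3604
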